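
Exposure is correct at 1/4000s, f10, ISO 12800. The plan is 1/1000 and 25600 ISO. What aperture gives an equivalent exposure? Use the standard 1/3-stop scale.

f/29

Shutter speed: 1/4000 → 1/3200 → 1/2500 → 1/2000 → 1/1600 → 1/1250 → 1/1000 — 2 stops longer (brighter).
ISO: 12800 → 16000 → 20000 → 25600 — 1 stop raised (brighter).
Net change so far: 3 stops brighter. Offset with the aperture: f/10 → f/11 → f/13 → f/14 → f/16 → f/18 → f/20 → f/22 → f/25 → f/29.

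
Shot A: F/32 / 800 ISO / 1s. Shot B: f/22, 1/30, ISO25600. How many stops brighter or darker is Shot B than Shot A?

1 stop brighter

Aperture: f/32 → f/22 — 1 stop wider (brighter).
Shutter speed: 1 → 1/2 → 1/4 → 1/8 → 1/15 → 1/30 — 5 stops shorter (darker).
ISO: 800 → 1600 → 3200 → 6400 → 12800 → 25600 — 5 stops higher (brighter).
Net: +1 −5 +5 = +1 stop.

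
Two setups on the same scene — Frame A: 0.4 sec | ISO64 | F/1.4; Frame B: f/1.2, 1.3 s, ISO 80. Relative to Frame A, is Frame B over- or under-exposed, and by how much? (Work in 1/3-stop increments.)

2 1/3 stops brighter

Aperture: f/1.4 → f/1.2 — 1/3 stop opened up (brighter).
Shutter speed: 0.4 → 0.5 → 0.6 → 0.8 → 1 → 1.3 — 1 2/3 stops slower (brighter).
ISO: 64 → 80 — 1/3 stop higher (brighter).
Net: +1/3 +1 2/3 +1/3 = +2 1/3 stops.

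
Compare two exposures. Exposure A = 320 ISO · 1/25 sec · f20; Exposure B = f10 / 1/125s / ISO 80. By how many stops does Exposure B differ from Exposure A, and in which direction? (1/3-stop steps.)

2 1/3 stops darker

Aperture: f/20 → f/18 → f/16 → f/14 → f/13 → f/11 → f/10 — 2 stops opened up (brighter).
Shutter speed: 1/25 → 1/30 → 1/40 → 1/50 → 1/60 → 1/80 → 1/100 → 1/125 — 2 1/3 stops faster (darker).
ISO: 320 → 250 → 200 → 160 → 125 → 100 → 80 — 2 stops lower (darker).
Net: +2 −2 1/3 −2 = −2 1/3 stops.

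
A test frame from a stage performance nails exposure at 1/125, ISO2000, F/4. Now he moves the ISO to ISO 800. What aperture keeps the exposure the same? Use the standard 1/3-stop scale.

f/2.5

ISO: 2000 → 1600 → 1250 → 1000 → 800 — 1 1/3 stops lower (darker).
Need 1 1/3 stops brighter from the aperture: f/4 → f/3.5 → f/3.2 → f/2.8 → f/2.5.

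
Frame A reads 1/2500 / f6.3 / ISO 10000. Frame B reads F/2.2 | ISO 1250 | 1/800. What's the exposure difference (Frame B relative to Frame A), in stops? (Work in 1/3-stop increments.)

Aperture: f/6.3 → f/5.6 → f/5 → f/4.5 → f/4 → f/3.5 → f/3.2 → f/2.8 → f/2.5 → f/2.2 — 3 stops wider (brighter).
Shutter speed: 1/2500 → 1/2000 → 1/1600 → 1/1250 → 1/1000 → 1/800 — 1 2/3 stops slower (brighter).
ISO: 10000 → 8000 → 6400 → 5000 → 4000 → 3200 → 2500 → 2000 → 1600 → 1250 — 3 stops lower (darker).
Net: +3 +1 2/3 −3 = +1 2/3 stops.

1 2/3 stops brighter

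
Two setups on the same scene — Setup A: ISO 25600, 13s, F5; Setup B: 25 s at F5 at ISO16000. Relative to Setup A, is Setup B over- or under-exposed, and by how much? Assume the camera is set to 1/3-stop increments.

1/3 stop brighter

Aperture: unchanged.
Shutter speed: 13 → 15 → 20 → 25 — 1 stop longer (brighter).
ISO: 25600 → 20000 → 16000 — 2/3 stop lower (darker).
Net: +1 −2/3 = +1/3 stops.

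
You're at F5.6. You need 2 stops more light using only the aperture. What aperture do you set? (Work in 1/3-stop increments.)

f/2.8

Aperture: f/5.6 → f/5 → f/4.5 → f/4 → f/3.5 → f/3.2 → f/2.8 — 2 stops opened up (brighter).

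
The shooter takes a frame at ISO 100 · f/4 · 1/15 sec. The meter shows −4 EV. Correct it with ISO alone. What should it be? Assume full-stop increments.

Underexposed by 4 stops → need 4 stops brighter.
ISO: 100 → 200 → 400 → 800 → 1600.

ISO 1600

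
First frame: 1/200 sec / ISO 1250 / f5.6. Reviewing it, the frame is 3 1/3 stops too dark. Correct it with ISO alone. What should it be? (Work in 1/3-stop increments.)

ISO 12800

Underexposed by 3 1/3 stops → need 3 1/3 stops brighter.
ISO: 1250 → 1600 → 2000 → 2500 → 3200 → 4000 → 5000 → 6400 → 8000 → 10000 → 12800.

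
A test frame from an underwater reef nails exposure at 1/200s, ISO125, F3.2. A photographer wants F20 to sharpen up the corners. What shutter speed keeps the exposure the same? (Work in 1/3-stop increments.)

1/5s

Aperture: f/3.2 → f/3.5 → f/4 → f/4.5 → f/5 → f/5.6 → f/6.3 → f/7.1 → f/8 → f/9 → f/10 → f/11 → f/13 → f/14 → f/16 → f/18 → f/20 — 5 1/3 stops smaller aperture (darker).
Need 5 1/3 stops brighter from the shutter speed: 1/200 → 1/160 → 1/125 → 1/100 → 1/80 → 1/60 → 1/50 → 1/40 → 1/30 → 1/25 → 1/20 → 1/15 → 1/13 → 1/10 → 1/8 → 1/6 → 1/5.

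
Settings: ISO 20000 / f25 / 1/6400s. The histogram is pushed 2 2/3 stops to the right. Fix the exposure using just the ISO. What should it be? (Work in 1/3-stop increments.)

ISO 3200

Overexposed by 2 2/3 stops → need 2 2/3 stops darker.
ISO: 20000 → 16000 → 12800 → 10000 → 8000 → 6400 → 5000 → 4000 → 3200.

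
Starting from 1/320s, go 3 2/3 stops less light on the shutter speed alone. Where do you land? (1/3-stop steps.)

1/4000s

Shutter speed: 1/320 → 1/400 → 1/500 → 1/640 → 1/800 → 1/1000 → 1/1250 → 1/1600 → 1/2000 → 1/2500 → 1/3200 → 1/4000 — 3 2/3 stops faster (darker).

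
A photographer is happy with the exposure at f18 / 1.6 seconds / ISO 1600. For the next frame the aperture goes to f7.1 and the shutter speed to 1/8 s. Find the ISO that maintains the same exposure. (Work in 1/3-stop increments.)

Aperture: f/18 → f/16 → f/14 → f/13 → f/11 → f/10 → f/9 → f/8 → f/7.1 — 2 2/3 stops larger aperture (brighter).
Shutter speed: 1.6 → 1.3 → 1 → 0.8 → 0.6 → 0.5 → 0.4 → 0.3 → 1/4 → 1/5 → 1/6 → 1/8 — 3 2/3 stops shorter (darker).
Net change so far: 1 stop darker. Offset with the ISO: 1600 → 2000 → 2500 → 3200.

ISO 3200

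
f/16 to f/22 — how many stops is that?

f/16 → f/22 — count the steps: 1 stop.

1 stop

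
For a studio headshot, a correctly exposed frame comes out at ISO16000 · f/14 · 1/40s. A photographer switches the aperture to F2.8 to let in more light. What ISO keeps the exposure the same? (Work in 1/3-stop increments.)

Aperture: f/14 → f/13 → f/11 → f/10 → f/9 → f/8 → f/7.1 → f/6.3 → f/5.6 → f/5 → f/4.5 → f/4 → f/3.5 → f/3.2 → f/2.8 — 4 2/3 stops larger aperture (brighter).
Need 4 2/3 stops darker from the ISO: 16000 → 12800 → 10000 → 8000 → 6400 → 5000 → 4000 → 3200 → 2500 → 2000 → 1600 → 1250 → 1000 → 800 → 640.

ISO 640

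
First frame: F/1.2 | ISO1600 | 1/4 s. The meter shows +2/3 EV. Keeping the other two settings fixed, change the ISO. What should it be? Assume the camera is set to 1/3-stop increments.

ISO 1000

Overexposed by 2/3 stop → need 2/3 stop darker.
ISO: 1600 → 1250 → 1000.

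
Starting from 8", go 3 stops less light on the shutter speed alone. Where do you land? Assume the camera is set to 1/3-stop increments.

Shutter speed: 8 → 6 → 5 → 4 → 3.2 → 2.5 → 2 → 1.6 → 1.3 → 1 — 3 stops faster (darker).

1 s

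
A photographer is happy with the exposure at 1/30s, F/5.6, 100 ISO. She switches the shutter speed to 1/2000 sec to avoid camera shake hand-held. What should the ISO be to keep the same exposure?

Shutter speed: 1/30 → 1/60 → 1/125 → 1/250 → 1/500 → 1/1000 → 1/2000 — 6 stops shorter (darker).
Need 6 stops brighter from the ISO: 100 → 200 → 400 → 800 → 1600 → 3200 → 6400.

ISO 6400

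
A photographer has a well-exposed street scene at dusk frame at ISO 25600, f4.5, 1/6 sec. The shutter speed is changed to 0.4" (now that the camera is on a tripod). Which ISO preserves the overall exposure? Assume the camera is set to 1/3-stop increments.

ISO 10000

Shutter speed: 1/6 → 1/5 → 1/4 → 0.3 → 0.4 — 1 1/3 stops longer (brighter).
Need 1 1/3 stops darker from the ISO: 25600 → 20000 → 16000 → 12800 → 10000.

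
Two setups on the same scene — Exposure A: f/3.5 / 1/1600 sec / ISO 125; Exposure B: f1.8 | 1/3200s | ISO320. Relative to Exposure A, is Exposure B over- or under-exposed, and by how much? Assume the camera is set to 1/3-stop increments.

Aperture: f/3.5 → f/3.2 → f/2.8 → f/2.5 → f/2.2 → f/2 → f/1.8 — 2 stops opened up (brighter).
Shutter speed: 1/1600 → 1/2000 → 1/2500 → 1/3200 — 1 stop faster (darker).
ISO: 125 → 160 → 200 → 250 → 320 — 1 1/3 stops higher (brighter).
Net: +2 −1 +1 1/3 = +2 1/3 stops.

2 1/3 stops brighter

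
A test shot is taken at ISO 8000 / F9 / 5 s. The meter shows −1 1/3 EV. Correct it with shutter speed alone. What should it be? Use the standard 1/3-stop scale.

Underexposed by 1 1/3 stops → need 1 1/3 stops brighter.
Shutter speed: 5 → 6 → 8 → 10 → 13.

13 s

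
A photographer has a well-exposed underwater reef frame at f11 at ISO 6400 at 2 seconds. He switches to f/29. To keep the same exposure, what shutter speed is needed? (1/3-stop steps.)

13 s

Aperture: f/11 → f/13 → f/14 → f/16 → f/18 → f/20 → f/22 → f/25 → f/29 — 2 2/3 stops stopped down (darker).
Need 2 2/3 stops brighter from the shutter speed: 2 → 2.5 → 3.2 → 4 → 5 → 6 → 8 → 10 → 13.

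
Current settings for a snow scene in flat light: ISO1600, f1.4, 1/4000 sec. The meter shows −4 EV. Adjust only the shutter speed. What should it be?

1/250s

Underexposed by 4 stops → need 4 stops brighter.
Shutter speed: 1/4000 → 1/2000 → 1/1000 → 1/500 → 1/250.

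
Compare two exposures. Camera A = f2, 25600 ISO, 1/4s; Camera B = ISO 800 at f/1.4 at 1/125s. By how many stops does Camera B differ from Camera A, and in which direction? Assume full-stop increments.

Aperture: f/2 → f/1.4 — 1 stop opened up (brighter).
Shutter speed: 1/4 → 1/8 → 1/15 → 1/30 → 1/60 → 1/125 — 5 stops shorter (darker).
ISO: 25600 → 12800 → 6400 → 3200 → 1600 → 800 — 5 stops dropped (darker).
Net: +1 −5 −5 = −9 stops.

9 stops darker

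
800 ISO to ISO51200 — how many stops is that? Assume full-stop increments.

800 → 1600 → 3200 → 6400 → 12800 → 25600 → 51200 — count the steps: 6 stops.

6 stops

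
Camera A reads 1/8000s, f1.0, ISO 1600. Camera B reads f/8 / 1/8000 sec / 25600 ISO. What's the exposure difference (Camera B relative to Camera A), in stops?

Aperture: f/1.0 → f/1.4 → f/2 → f/2.8 → f/4 → f/5.6 → f/8 — 6 stops narrower (darker).
Shutter speed: unchanged.
ISO: 1600 → 3200 → 6400 → 12800 → 25600 — 4 stops higher (brighter).
Net: −6 +4 = −2 stops.

2 stops darker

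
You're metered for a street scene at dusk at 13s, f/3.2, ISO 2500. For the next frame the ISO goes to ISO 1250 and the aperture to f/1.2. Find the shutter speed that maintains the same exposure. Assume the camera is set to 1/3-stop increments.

ISO: 2500 → 2000 → 1600 → 1250 — 1 stop lower (darker).
Aperture: f/3.2 → f/2.8 → f/2.5 → f/2.2 → f/2 → f/1.8 → f/1.6 → f/1.4 → f/1.2 — 2 2/3 stops wider (brighter).
Net change so far: 1 2/3 stops brighter. Offset with the shutter speed: 13 → 10 → 8 → 6 → 5 → 4.

4 s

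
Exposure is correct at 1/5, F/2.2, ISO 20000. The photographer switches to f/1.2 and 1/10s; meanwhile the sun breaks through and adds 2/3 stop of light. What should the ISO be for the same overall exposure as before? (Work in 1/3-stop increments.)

ISO 8000

Scene light: 2/3 stop brighter.
Aperture: f/2.2 → f/2 → f/1.8 → f/1.6 → f/1.4 → f/1.2 — 1 2/3 stops larger aperture (brighter).
Shutter speed: 1/5 → 1/6 → 1/8 → 1/10 — 1 stop faster (darker).
Net so far: 1 1/3 stops brighter. ISO: 20000 → 16000 → 12800 → 10000 → 8000.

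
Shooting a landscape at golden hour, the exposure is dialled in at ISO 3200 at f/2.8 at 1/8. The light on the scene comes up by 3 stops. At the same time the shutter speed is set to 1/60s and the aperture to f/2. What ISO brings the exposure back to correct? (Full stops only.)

ISO 1600

Scene light: 3 stops brighter.
Shutter speed: 1/8 → 1/15 → 1/30 → 1/60 — 3 stops shorter (darker).
Aperture: f/2.8 → f/2 — 1 stop opened up (brighter).
Net so far: 1 stop brighter. ISO: 3200 → 1600.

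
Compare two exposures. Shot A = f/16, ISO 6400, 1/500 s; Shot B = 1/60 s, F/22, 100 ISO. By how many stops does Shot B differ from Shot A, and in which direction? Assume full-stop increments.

Aperture: f/16 → f/22 — 1 stop narrower (darker).
Shutter speed: 1/500 → 1/250 → 1/125 → 1/60 — 3 stops longer (brighter).
ISO: 6400 → 3200 → 1600 → 800 → 400 → 200 → 100 — 6 stops lower (darker).
Net: −1 +3 −6 = −4 stops.

4 stops darker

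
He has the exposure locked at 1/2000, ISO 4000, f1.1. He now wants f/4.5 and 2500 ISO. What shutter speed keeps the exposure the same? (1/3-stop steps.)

Aperture: f/1.1 → f/1.2 → f/1.4 → f/1.6 → f/1.8 → f/2 → f/2.2 → f/2.5 → f/2.8 → f/3.2 → f/3.5 → f/4 → f/4.5 — 4 stops smaller aperture (darker).
ISO: 4000 → 3200 → 2500 — 2/3 stop lower (darker).
Net change so far: 4 2/3 stops darker. Offset with the shutter speed: 1/2000 → 1/1600 → 1/1250 → 1/1000 → 1/800 → 1/640 → 1/500 → 1/400 → 1/320 → 1/250 → 1/200 → 1/160 → 1/125 → 1/100 → 1/80.

1/80s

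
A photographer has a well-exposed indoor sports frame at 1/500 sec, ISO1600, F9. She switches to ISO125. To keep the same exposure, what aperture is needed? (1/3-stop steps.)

ISO: 1600 → 1250 → 1000 → 800 → 640 → 500 → 400 → 320 → 250 → 200 → 160 → 125 — 3 2/3 stops dropped (darker).
Need 3 2/3 stops brighter from the aperture: f/9 → f/8 → f/7.1 → f/6.3 → f/5.6 → f/5 → f/4.5 → f/4 → f/3.5 → f/3.2 → f/2.8 → f/2.5.

f/2.5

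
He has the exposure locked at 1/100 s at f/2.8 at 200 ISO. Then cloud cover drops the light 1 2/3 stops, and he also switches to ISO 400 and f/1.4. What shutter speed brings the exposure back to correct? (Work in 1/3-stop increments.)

1/250s

Scene light: 1 2/3 stops darker.
ISO: 200 → 250 → 320 → 400 — 1 stop raised (brighter).
Aperture: f/2.8 → f/2.5 → f/2.2 → f/2 → f/1.8 → f/1.6 → f/1.4 — 2 stops wider (brighter).
Net so far: 1 1/3 stops brighter. Shutter speed: 1/100 → 1/125 → 1/160 → 1/200 → 1/250.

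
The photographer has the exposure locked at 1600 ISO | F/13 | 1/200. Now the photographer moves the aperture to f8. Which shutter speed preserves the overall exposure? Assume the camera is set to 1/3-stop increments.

1/500s

Aperture: f/13 → f/11 → f/10 → f/9 → f/8 — 1 1/3 stops larger aperture (brighter).
Need 1 1/3 stops darker from the shutter speed: 1/200 → 1/250 → 1/320 → 1/400 → 1/500.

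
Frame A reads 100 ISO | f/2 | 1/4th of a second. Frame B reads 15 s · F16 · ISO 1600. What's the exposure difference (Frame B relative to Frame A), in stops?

Aperture: f/2 → f/2.8 → f/4 → f/5.6 → f/8 → f/11 → f/16 — 6 stops smaller aperture (darker).
Shutter speed: 1/4 → 1/2 → 1 → 2 → 4 → 8 → 15 — 6 stops longer (brighter).
ISO: 100 → 200 → 400 → 800 → 1600 — 4 stops higher (brighter).
Net: −6 +6 +4 = +4 stops.

4 stops brighter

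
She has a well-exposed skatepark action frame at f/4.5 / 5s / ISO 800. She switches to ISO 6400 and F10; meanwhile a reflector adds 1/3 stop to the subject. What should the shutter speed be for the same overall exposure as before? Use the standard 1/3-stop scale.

2.5 s

Scene light: 1/3 stop brighter.
ISO: 800 → 1000 → 1250 → 1600 → 2000 → 2500 → 3200 → 4000 → 5000 → 6400 — 3 stops raised (brighter).
Aperture: f/4.5 → f/5 → f/5.6 → f/6.3 → f/7.1 → f/8 → f/9 → f/10 — 2 1/3 stops stopped down (darker).
Net so far: 1 stop brighter. Shutter speed: 5 → 4 → 3.2 → 2.5.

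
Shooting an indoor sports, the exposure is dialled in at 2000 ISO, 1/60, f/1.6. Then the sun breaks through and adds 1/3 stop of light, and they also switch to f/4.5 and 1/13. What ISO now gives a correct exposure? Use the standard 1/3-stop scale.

ISO 2500

Scene light: 1/3 stop brighter.
Aperture: f/1.6 → f/1.8 → f/2 → f/2.2 → f/2.5 → f/2.8 → f/3.2 → f/3.5 → f/4 → f/4.5 — 3 stops smaller aperture (darker).
Shutter speed: 1/60 → 1/50 → 1/40 → 1/30 → 1/25 → 1/20 → 1/15 → 1/13 — 2 1/3 stops slower (brighter).
Net so far: 1/3 stop darker. ISO: 2000 → 2500.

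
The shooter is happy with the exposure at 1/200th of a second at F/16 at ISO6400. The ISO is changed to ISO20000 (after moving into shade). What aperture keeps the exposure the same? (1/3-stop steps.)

ISO: 6400 → 8000 → 10000 → 12800 → 16000 → 20000 — 1 2/3 stops higher (brighter).
Need 1 2/3 stops darker from the aperture: f/16 → f/18 → f/20 → f/22 → f/25 → f/29.

f/29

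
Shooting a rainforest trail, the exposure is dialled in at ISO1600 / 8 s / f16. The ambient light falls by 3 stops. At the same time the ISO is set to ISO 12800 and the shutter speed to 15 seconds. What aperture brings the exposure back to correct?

f/22

Scene light: 3 stops darker.
ISO: 1600 → 3200 → 6400 → 12800 — 3 stops raised (brighter).
Shutter speed: 8 → 15 — 1 stop slower (brighter).
Net so far: 1 stop brighter. Aperture: f/16 → f/22.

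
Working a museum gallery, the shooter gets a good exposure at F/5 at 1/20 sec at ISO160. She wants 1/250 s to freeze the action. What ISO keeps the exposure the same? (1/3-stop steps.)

Shutter speed: 1/20 → 1/25 → 1/30 → 1/40 → 1/50 → 1/60 → 1/80 → 1/100 → 1/125 → 1/160 → 1/200 → 1/250 — 3 2/3 stops shorter (darker).
Need 3 2/3 stops brighter from the ISO: 160 → 200 → 250 → 320 → 400 → 500 → 640 → 800 → 1000 → 1250 → 1600 → 2000.

ISO 2000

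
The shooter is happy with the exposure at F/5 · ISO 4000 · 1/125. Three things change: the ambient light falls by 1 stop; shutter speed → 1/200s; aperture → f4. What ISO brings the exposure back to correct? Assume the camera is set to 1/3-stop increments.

ISO 8000

Scene light: 1 stop darker.
Shutter speed: 1/125 → 1/160 → 1/200 — 2/3 stop shorter (darker).
Aperture: f/5 → f/4.5 → f/4 — 2/3 stop larger aperture (brighter).
Net so far: 1 stop darker. ISO: 4000 → 5000 → 6400 → 8000.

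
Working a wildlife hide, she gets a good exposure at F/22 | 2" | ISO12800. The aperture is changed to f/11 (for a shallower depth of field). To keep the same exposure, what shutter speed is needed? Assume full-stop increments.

1/2s

Aperture: f/22 → f/16 → f/11 — 2 stops wider (brighter).
Need 2 stops darker from the shutter speed: 2 → 1 → 1/2.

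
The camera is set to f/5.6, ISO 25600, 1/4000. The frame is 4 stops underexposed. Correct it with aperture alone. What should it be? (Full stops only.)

Underexposed by 4 stops → need 4 stops brighter.
Aperture: f/5.6 → f/4 → f/2.8 → f/2 → f/1.4.

f/1.4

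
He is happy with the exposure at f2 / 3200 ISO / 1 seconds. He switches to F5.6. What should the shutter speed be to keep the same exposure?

8 s

Aperture: f/2 → f/2.8 → f/4 → f/5.6 — 3 stops stopped down (darker).
Need 3 stops brighter from the shutter speed: 1 → 2 → 4 → 8.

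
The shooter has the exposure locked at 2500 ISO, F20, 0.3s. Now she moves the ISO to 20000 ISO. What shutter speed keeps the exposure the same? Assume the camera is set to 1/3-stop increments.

1/25s

ISO: 2500 → 3200 → 4000 → 5000 → 6400 → 8000 → 10000 → 12800 → 16000 → 20000 — 3 stops higher (brighter).
Need 3 stops darker from the shutter speed: 0.3 → 1/4 → 1/5 → 1/6 → 1/8 → 1/10 → 1/13 → 1/15 → 1/20 → 1/25.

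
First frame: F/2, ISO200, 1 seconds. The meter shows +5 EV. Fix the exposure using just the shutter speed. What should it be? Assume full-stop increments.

Overexposed by 5 stops → need 5 stops darker.
Shutter speed: 1 → 1/2 → 1/4 → 1/8 → 1/15 → 1/30.

1/30s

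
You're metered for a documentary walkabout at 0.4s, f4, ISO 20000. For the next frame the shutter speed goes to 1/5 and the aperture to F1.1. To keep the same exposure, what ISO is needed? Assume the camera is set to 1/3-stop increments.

ISO 3200

Shutter speed: 0.4 → 0.3 → 1/4 → 1/5 — 1 stop faster (darker).
Aperture: f/4 → f/3.5 → f/3.2 → f/2.8 → f/2.5 → f/2.2 → f/2 → f/1.8 → f/1.6 → f/1.4 → f/1.2 → f/1.1 — 3 2/3 stops wider (brighter).
Net change so far: 2 2/3 stops brighter. Offset with the ISO: 20000 → 16000 → 12800 → 10000 → 8000 → 6400 → 5000 → 4000 → 3200.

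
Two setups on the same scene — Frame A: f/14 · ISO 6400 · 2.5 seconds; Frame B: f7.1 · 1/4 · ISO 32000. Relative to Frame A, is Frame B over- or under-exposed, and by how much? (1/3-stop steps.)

1 stop brighter

Aperture: f/14 → f/13 → f/11 → f/10 → f/9 → f/8 → f/7.1 — 2 stops wider (brighter).
Shutter speed: 2.5 → 2 → 1.6 → 1.3 → 1 → 0.8 → 0.6 → 0.5 → 0.4 → 0.3 → 1/4 — 3 1/3 stops shorter (darker).
ISO: 6400 → 8000 → 10000 → 12800 → 16000 → 20000 → 25600 → 32000 — 2 1/3 stops higher (brighter).
Net: +2 −3 1/3 +2 1/3 = +1 stop.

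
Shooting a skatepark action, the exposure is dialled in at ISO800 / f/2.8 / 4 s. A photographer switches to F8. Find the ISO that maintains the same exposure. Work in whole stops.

Aperture: f/2.8 → f/4 → f/5.6 → f/8 — 3 stops stopped down (darker).
Need 3 stops brighter from the ISO: 800 → 1600 → 3200 → 6400.

ISO 6400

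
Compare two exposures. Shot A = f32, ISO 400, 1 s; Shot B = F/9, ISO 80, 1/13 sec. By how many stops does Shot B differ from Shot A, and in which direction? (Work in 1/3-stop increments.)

Aperture: f/32 → f/29 → f/25 → f/22 → f/20 → f/18 → f/16 → f/14 → f/13 → f/11 → f/10 → f/9 — 3 2/3 stops wider (brighter).
Shutter speed: 1 → 0.8 → 0.6 → 0.5 → 0.4 → 0.3 → 1/4 → 1/5 → 1/6 → 1/8 → 1/10 → 1/13 — 3 2/3 stops shorter (darker).
ISO: 400 → 320 → 250 → 200 → 160 → 125 → 100 → 80 — 2 1/3 stops lower (darker).
Net: +3 2/3 −3 2/3 −2 1/3 = −2 1/3 stops.

2 1/3 stops darker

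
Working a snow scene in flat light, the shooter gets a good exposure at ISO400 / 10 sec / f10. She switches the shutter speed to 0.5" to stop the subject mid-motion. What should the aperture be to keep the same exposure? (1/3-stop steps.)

Shutter speed: 10 → 8 → 6 → 5 → 4 → 3.2 → 2.5 → 2 → 1.6 → 1.3 → 1 → 0.8 → 0.6 → 0.5 — 4 1/3 stops shorter (darker).
Need 4 1/3 stops brighter from the aperture: f/10 → f/9 → f/8 → f/7.1 → f/6.3 → f/5.6 → f/5 → f/4.5 → f/4 → f/3.5 → f/3.2 → f/2.8 → f/2.5 → f/2.2.

f/2.2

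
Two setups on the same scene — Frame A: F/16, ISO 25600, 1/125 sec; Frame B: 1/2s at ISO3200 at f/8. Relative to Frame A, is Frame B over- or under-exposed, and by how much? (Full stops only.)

5 stops brighter

Aperture: f/16 → f/11 → f/8 — 2 stops opened up (brighter).
Shutter speed: 1/125 → 1/60 → 1/30 → 1/15 → 1/8 → 1/4 → 1/2 — 6 stops slower (brighter).
ISO: 25600 → 12800 → 6400 → 3200 — 3 stops dropped (darker).
Net: +2 +6 −3 = +5 stops.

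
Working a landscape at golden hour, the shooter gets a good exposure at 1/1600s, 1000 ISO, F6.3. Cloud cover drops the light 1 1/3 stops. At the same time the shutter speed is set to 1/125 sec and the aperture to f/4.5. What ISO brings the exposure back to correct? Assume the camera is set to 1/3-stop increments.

Scene light: 1 1/3 stops darker.
Shutter speed: 1/1600 → 1/1250 → 1/1000 → 1/800 → 1/640 → 1/500 → 1/400 → 1/320 → 1/250 → 1/200 → 1/160 → 1/125 — 3 2/3 stops longer (brighter).
Aperture: f/6.3 → f/5.6 → f/5 → f/4.5 — 1 stop wider (brighter).
Net so far: 3 1/3 stops brighter. ISO: 1000 → 800 → 640 → 500 → 400 → 320 → 250 → 200 → 160 → 125 → 100.

ISO 100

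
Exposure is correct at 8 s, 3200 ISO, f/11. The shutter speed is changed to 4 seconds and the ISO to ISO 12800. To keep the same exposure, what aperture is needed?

f/16

Shutter speed: 8 → 4 — 1 stop faster (darker).
ISO: 3200 → 6400 → 12800 — 2 stops higher (brighter).
Net change so far: 1 stop brighter. Offset with the aperture: f/11 → f/16.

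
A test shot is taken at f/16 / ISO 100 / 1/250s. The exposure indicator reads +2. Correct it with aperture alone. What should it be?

Overexposed by 2 stops → need 2 stops darker.
Aperture: f/16 → f/22 → f/32.

f/32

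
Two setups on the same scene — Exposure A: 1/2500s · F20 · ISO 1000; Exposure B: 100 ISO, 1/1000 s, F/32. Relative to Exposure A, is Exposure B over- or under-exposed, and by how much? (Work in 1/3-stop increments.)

3 1/3 stops darker

Aperture: f/20 → f/22 → f/25 → f/29 → f/32 — 1 1/3 stops smaller aperture (darker).
Shutter speed: 1/2500 → 1/2000 → 1/1600 → 1/1250 → 1/1000 — 1 1/3 stops slower (brighter).
ISO: 1000 → 800 → 640 → 500 → 400 → 320 → 250 → 200 → 160 → 125 → 100 — 3 1/3 stops dropped (darker).
Net: −1 1/3 +1 1/3 −3 1/3 = −3 1/3 stops.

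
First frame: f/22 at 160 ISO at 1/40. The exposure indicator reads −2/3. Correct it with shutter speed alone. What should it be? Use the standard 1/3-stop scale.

1/25s

Underexposed by 2/3 stop → need 2/3 stop brighter.
Shutter speed: 1/40 → 1/30 → 1/25.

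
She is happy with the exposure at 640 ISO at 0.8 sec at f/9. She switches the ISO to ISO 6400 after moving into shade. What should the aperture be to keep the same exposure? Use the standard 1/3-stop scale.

ISO: 640 → 800 → 1000 → 1250 → 1600 → 2000 → 2500 → 3200 → 4000 → 5000 → 6400 — 3 1/3 stops higher (brighter).
Need 3 1/3 stops darker from the aperture: f/9 → f/10 → f/11 → f/13 → f/14 → f/16 → f/18 → f/20 → f/22 → f/25 → f/29.

f/29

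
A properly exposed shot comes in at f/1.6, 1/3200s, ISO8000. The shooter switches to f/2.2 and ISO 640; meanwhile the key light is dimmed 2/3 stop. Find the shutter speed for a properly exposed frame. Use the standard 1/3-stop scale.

Scene light: 2/3 stop darker.
Aperture: f/1.6 → f/1.8 → f/2 → f/2.2 — 1 stop narrower (darker).
ISO: 8000 → 6400 → 5000 → 4000 → 3200 → 2500 → 2000 → 1600 → 1250 → 1000 → 800 → 640 — 3 2/3 stops dropped (darker).
Net so far: 5 1/3 stops darker. Shutter speed: 1/3200 → 1/2500 → 1/2000 → 1/1600 → 1/1250 → 1/1000 → 1/800 → 1/640 → 1/500 → 1/400 → 1/320 → 1/250 → 1/200 → 1/160 → 1/125 → 1/100 → 1/80.

1/80s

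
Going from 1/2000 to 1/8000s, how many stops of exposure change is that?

1/2000 → 1/4000 → 1/8000 — count the steps: 2 stops.

2 stops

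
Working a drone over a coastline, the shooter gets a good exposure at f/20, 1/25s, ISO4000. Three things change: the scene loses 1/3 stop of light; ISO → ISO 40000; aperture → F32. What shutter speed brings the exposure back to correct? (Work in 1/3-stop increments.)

Scene light: 1/3 stop darker.
ISO: 4000 → 5000 → 6400 → 8000 → 10000 → 12800 → 16000 → 20000 → 25600 → 32000 → 40000 — 3 1/3 stops higher (brighter).
Aperture: f/20 → f/22 → f/25 → f/29 → f/32 — 1 1/3 stops stopped down (darker).
Net so far: 1 2/3 stops brighter. Shutter speed: 1/25 → 1/30 → 1/40 → 1/50 → 1/60 → 1/80.

1/80s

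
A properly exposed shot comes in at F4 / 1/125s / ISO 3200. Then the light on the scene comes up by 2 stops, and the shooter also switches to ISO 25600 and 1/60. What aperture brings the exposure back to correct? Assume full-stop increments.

Scene light: 2 stops brighter.
ISO: 3200 → 6400 → 12800 → 25600 — 3 stops higher (brighter).
Shutter speed: 1/125 → 1/60 — 1 stop longer (brighter).
Net so far: 6 stops brighter. Aperture: f/4 → f/5.6 → f/8 → f/11 → f/16 → f/22 → f/32.

f/32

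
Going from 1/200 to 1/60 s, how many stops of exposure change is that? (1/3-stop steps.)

1/200 → 1/160 → 1/125 → 1/100 → 1/80 → 1/60 — count the steps: 5 third-stops = 1 2/3 stops.

1 2/3 stops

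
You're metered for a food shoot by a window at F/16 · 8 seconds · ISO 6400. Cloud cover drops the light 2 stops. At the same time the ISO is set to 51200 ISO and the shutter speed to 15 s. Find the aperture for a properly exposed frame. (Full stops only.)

f/32

Scene light: 2 stops darker.
ISO: 6400 → 12800 → 25600 → 51200 — 3 stops higher (brighter).
Shutter speed: 8 → 15 — 1 stop longer (brighter).
Net so far: 2 stops brighter. Aperture: f/16 → f/22 → f/32.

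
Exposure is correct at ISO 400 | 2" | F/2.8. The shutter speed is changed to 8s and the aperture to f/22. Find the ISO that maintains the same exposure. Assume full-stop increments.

Shutter speed: 2 → 4 → 8 — 2 stops longer (brighter).
Aperture: f/2.8 → f/4 → f/5.6 → f/8 → f/11 → f/16 → f/22 — 6 stops narrower (darker).
Net change so far: 4 stops darker. Offset with the ISO: 400 → 800 → 1600 → 3200 → 6400.

ISO 6400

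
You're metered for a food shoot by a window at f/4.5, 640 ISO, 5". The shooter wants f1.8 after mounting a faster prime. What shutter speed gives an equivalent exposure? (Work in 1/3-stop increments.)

0.8 s

Aperture: f/4.5 → f/4 → f/3.5 → f/3.2 → f/2.8 → f/2.5 → f/2.2 → f/2 → f/1.8 — 2 2/3 stops wider (brighter).
Need 2 2/3 stops darker from the shutter speed: 5 → 4 → 3.2 → 2.5 → 2 → 1.6 → 1.3 → 1 → 0.8.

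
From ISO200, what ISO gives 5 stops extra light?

ISO 6400

ISO: 200 → 400 → 800 → 1600 → 3200 → 6400 — 5 stops higher (brighter).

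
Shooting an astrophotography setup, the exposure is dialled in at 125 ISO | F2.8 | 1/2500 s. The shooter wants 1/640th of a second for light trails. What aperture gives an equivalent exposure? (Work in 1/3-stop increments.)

Shutter speed: 1/2500 → 1/2000 → 1/1600 → 1/1250 → 1/1000 → 1/800 → 1/640 — 2 stops longer (brighter).
Need 2 stops darker from the aperture: f/2.8 → f/3.2 → f/3.5 → f/4 → f/4.5 → f/5 → f/5.6.

f/5.6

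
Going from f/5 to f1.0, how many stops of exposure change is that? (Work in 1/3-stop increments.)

4 2/3 stops

f/5 → f/4.5 → f/4 → f/3.5 → f/3.2 → f/2.8 → f/2.5 → f/2.2 → f/2 → f/1.8 → f/1.6 → f/1.4 → f/1.2 → f/1.1 → f/1.0 — count the steps: 14 third-stops = 4 2/3 stops.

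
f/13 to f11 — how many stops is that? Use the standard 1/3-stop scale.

1/3 stop

f/13 → f/11 — count the steps: 1 third-stops = 1/3 stop.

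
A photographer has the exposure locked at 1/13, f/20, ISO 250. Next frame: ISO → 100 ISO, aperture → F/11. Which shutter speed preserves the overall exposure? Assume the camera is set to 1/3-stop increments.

1/15s

ISO: 250 → 200 → 160 → 125 → 100 — 1 1/3 stops dropped (darker).
Aperture: f/20 → f/18 → f/16 → f/14 → f/13 → f/11 — 1 2/3 stops larger aperture (brighter).
Net change so far: 1/3 stop brighter. Offset with the shutter speed: 1/13 → 1/15.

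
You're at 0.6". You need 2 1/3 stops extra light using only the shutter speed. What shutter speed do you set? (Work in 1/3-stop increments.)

Shutter speed: 0.6 → 0.8 → 1 → 1.3 → 1.6 → 2 → 2.5 → 3.2 — 2 1/3 stops longer (brighter).

3.2 s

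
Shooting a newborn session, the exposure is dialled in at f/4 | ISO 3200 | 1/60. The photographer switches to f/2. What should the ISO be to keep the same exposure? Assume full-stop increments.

Aperture: f/4 → f/2.8 → f/2 — 2 stops wider (brighter).
Need 2 stops darker from the ISO: 3200 → 1600 → 800.

ISO 800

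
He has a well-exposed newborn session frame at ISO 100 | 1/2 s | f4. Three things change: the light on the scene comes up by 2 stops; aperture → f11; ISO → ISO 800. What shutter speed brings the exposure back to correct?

Scene light: 2 stops brighter.
Aperture: f/4 → f/5.6 → f/8 → f/11 — 3 stops stopped down (darker).
ISO: 100 → 200 → 400 → 800 — 3 stops higher (brighter).
Net so far: 2 stops brighter. Shutter speed: 1/2 → 1/4 → 1/8.

1/8s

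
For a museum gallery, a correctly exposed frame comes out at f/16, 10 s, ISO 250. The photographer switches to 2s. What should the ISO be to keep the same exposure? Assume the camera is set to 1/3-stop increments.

ISO 1250

Shutter speed: 10 → 8 → 6 → 5 → 4 → 3.2 → 2.5 → 2 — 2 1/3 stops faster (darker).
Need 2 1/3 stops brighter from the ISO: 250 → 320 → 400 → 500 → 640 → 800 → 1000 → 1250.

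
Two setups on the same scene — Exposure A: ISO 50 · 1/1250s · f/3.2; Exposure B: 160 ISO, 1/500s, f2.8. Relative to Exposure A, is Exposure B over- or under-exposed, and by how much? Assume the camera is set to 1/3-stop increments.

3 1/3 stops brighter

Aperture: f/3.2 → f/2.8 — 1/3 stop larger aperture (brighter).
Shutter speed: 1/1250 → 1/1000 → 1/800 → 1/640 → 1/500 — 1 1/3 stops slower (brighter).
ISO: 50 → 64 → 80 → 100 → 125 → 160 — 1 2/3 stops higher (brighter).
Net: +1/3 +1 1/3 +1 2/3 = +3 1/3 stops.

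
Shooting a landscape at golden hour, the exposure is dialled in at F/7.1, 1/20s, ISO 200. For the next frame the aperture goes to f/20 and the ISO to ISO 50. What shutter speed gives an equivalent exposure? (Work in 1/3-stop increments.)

1.6 s

Aperture: f/7.1 → f/8 → f/9 → f/10 → f/11 → f/13 → f/14 → f/16 → f/18 → f/20 — 3 stops narrower (darker).
ISO: 200 → 160 → 125 → 100 → 80 → 64 → 50 — 2 stops lower (darker).
Net change so far: 5 stops darker. Offset with the shutter speed: 1/20 → 1/15 → 1/13 → 1/10 → 1/8 → 1/6 → 1/5 → 1/4 → 0.3 → 0.4 → 0.5 → 0.6 → 0.8 → 1 → 1.3 → 1.6.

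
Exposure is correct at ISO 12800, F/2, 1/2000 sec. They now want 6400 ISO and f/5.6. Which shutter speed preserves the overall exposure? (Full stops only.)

ISO: 12800 → 6400 — 1 stop lower (darker).
Aperture: f/2 → f/2.8 → f/4 → f/5.6 — 3 stops smaller aperture (darker).
Net change so far: 4 stops darker. Offset with the shutter speed: 1/2000 → 1/1000 → 1/500 → 1/250 → 1/125.

1/125s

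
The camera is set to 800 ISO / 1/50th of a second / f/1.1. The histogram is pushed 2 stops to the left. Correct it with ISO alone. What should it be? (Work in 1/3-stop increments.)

ISO 3200

Underexposed by 2 stops → need 2 stops brighter.
ISO: 800 → 1000 → 1250 → 1600 → 2000 → 2500 → 3200.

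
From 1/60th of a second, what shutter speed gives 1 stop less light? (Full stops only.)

1/125s

Shutter speed: 1/60 → 1/125 — 1 stop faster (darker).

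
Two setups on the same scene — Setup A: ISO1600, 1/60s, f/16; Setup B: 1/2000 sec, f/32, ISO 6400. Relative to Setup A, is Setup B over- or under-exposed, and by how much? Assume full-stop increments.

5 stops darker

Aperture: f/16 → f/22 → f/32 — 2 stops stopped down (darker).
Shutter speed: 1/60 → 1/125 → 1/250 → 1/500 → 1/1000 → 1/2000 — 5 stops shorter (darker).
ISO: 1600 → 3200 → 6400 — 2 stops higher (brighter).
Net: −2 −5 +2 = −5 stops.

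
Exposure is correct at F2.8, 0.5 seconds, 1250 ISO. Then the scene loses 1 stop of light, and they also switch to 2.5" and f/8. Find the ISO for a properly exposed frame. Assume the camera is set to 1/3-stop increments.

Scene light: 1 stop darker.
Shutter speed: 0.5 → 0.6 → 0.8 → 1 → 1.3 → 1.6 → 2 → 2.5 — 2 1/3 stops longer (brighter).
Aperture: f/2.8 → f/3.2 → f/3.5 → f/4 → f/4.5 → f/5 → f/5.6 → f/6.3 → f/7.1 → f/8 — 3 stops smaller aperture (darker).
Net so far: 1 2/3 stops darker. ISO: 1250 → 1600 → 2000 → 2500 → 3200 → 4000.

ISO 4000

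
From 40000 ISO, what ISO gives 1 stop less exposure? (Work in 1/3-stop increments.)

ISO: 40000 → 32000 → 25600 → 20000 — 1 stop lower (darker).

ISO 20000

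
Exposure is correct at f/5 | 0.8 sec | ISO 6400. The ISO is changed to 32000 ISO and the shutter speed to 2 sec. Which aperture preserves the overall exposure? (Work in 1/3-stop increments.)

ISO: 6400 → 8000 → 10000 → 12800 → 16000 → 20000 → 25600 → 32000 — 2 1/3 stops higher (brighter).
Shutter speed: 0.8 → 1 → 1.3 → 1.6 → 2 — 1 1/3 stops longer (brighter).
Net change so far: 3 2/3 stops brighter. Offset with the aperture: f/5 → f/5.6 → f/6.3 → f/7.1 → f/8 → f/9 → f/10 → f/11 → f/13 → f/14 → f/16 → f/18.

f/18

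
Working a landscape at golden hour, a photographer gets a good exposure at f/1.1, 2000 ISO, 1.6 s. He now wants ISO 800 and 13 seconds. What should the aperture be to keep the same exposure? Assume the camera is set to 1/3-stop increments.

ISO: 2000 → 1600 → 1250 → 1000 → 800 — 1 1/3 stops lower (darker).
Shutter speed: 1.6 → 2 → 2.5 → 3.2 → 4 → 5 → 6 → 8 → 10 → 13 — 3 stops slower (brighter).
Net change so far: 1 2/3 stops brighter. Offset with the aperture: f/1.1 → f/1.2 → f/1.4 → f/1.6 → f/1.8 → f/2.

f/2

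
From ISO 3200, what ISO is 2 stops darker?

ISO 800

ISO: 3200 → 1600 → 800 — 2 stops lower (darker).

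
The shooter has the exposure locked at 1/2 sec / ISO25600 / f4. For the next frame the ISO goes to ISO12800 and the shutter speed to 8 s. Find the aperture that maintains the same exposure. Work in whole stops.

ISO: 25600 → 12800 — 1 stop dropped (darker).
Shutter speed: 1/2 → 1 → 2 → 4 → 8 — 4 stops longer (brighter).
Net change so far: 3 stops brighter. Offset with the aperture: f/4 → f/5.6 → f/8 → f/11.

f/11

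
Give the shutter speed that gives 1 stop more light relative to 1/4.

Shutter speed: 1/4 → 1/2 — 1 stop longer (brighter).

1/2s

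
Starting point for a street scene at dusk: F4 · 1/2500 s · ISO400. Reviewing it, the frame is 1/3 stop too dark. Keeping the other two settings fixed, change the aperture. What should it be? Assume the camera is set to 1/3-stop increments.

f/3.5

Underexposed by 1/3 stop → need 1/3 stop brighter.
Aperture: f/4 → f/3.5.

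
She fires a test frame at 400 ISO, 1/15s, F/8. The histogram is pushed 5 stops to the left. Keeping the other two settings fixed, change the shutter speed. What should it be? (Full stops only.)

2 s

Underexposed by 5 stops → need 5 stops brighter.
Shutter speed: 1/15 → 1/8 → 1/4 → 1/2 → 1 → 2.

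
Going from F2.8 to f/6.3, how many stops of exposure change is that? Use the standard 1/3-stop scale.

2 1/3 stops

f/2.8 → f/3.2 → f/3.5 → f/4 → f/4.5 → f/5 → f/5.6 → f/6.3 — count the steps: 7 third-stops = 2 1/3 stops.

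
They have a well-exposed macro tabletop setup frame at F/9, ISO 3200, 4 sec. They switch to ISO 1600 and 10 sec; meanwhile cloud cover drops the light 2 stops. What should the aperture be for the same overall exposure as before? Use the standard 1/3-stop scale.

f/5

Scene light: 2 stops darker.
ISO: 3200 → 2500 → 2000 → 1600 — 1 stop dropped (darker).
Shutter speed: 4 → 5 → 6 → 8 → 10 — 1 1/3 stops slower (brighter).
Net so far: 1 2/3 stops darker. Aperture: f/9 → f/8 → f/7.1 → f/6.3 → f/5.6 → f/5.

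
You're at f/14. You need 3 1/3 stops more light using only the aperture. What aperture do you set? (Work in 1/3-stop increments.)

Aperture: f/14 → f/13 → f/11 → f/10 → f/9 → f/8 → f/7.1 → f/6.3 → f/5.6 → f/5 → f/4.5 — 3 1/3 stops larger aperture (brighter).

f/4.5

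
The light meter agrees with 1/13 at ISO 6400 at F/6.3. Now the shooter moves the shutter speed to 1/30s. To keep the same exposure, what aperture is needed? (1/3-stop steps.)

f/4

Shutter speed: 1/13 → 1/15 → 1/20 → 1/25 → 1/30 — 1 1/3 stops faster (darker).
Need 1 1/3 stops brighter from the aperture: f/6.3 → f/5.6 → f/5 → f/4.5 → f/4.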